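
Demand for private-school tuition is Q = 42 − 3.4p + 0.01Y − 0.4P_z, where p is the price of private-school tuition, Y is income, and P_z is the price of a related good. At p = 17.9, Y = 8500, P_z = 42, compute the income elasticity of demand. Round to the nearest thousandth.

1.723

At the given point, Q = 42 − 3.4(17.9) + 0.01(8500) − 0.4(42) = 42 − 60.86 + 85 − 16.8 = 49.34.
∂Q/∂Y = +0.01, so E_I = 0.01·(8500/49.34) ≈ 1.723.
E_I > 1: normal good (luxury).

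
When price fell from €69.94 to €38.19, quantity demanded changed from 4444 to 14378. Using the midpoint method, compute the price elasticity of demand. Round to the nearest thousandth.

%Δq = (14378 − 4444)/[(4444 + 14378)/2] = 9934/9411 ≈ 1.0556.
%Δp = (38.19 − 69.94)/[(69.94 + 38.19)/2] = -31.75/54.065 ≈ -0.5873.
Arc elasticity E = %Δq/%Δp ≈ 1.0556/-0.5873 ≈ -1.797.
|E| > 1: demand is elastic over this range.

-1.797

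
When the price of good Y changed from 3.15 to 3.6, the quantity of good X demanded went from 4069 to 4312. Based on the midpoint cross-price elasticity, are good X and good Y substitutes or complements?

substitutes

%ΔQ_x = (4312 − 4069)/[(4069+4312)/2] = 243/4190.5 ≈ 0.0580.
%ΔP_y = (3.6 − 3.15)/[(3.15+3.6)/2] ≈ 0.1333.
E_xy = 0.0580/0.1333 ≈ 0.435.
E_xy > 0, so the goods are substitutes.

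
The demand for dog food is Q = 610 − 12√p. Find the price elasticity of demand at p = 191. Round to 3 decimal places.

At p = 191, Q = 444.1567.
dQ/dp = −12/(2√p) = −12/(2·13.8203).
Point elasticity E = (dQ/dp)·(p/Q) = -0.4341 × 191/444.1567 ≈ -0.187.
|E| < 1, so demand is inelastic at this price.

-0.187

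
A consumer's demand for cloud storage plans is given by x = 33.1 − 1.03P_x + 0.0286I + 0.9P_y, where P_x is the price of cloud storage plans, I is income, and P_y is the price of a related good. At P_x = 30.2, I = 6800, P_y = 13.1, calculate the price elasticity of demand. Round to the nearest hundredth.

First evaluate x: 33.1 − 1.03(30.2) + 0.0286(6800) + 0.9(13.1) = 33.1 − 31.106 + 194.48 + 11.79 = 208.264.
∂x/∂P_x = −1.03, so E_p = (−1.03)·(30.2/208.264) ≈ -0.15.
|E_p| < 1: demand is inelastic.

-0.15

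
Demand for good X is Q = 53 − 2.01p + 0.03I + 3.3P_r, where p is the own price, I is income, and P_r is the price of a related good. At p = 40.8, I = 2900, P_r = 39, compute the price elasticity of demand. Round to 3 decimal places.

First evaluate Q: 53 − 2.01(40.8) + 0.03(2900) + 3.3(39) = 53 − 82.008 + 87 + 128.7 = 186.692.
∂Q/∂p = −2.01, so E_p = (−2.01)·(40.8/186.692) ≈ -0.439.
|E_p| < 1: demand is inelastic.

-0.439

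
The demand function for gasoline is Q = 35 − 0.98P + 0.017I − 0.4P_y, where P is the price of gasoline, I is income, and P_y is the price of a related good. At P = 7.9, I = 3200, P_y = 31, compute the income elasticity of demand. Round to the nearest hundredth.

At the given point, Q = 35 − 0.98(7.9) + 0.017(3200) − 0.4(31) = 35 − 7.742 + 54.4 − 12.4 = 69.258.
∂Q/∂I = +0.017, so E_I = 0.017·(3200/69.258) ≈ 0.79.
E_I ∈ (0,1): normal good (necessity).

0.79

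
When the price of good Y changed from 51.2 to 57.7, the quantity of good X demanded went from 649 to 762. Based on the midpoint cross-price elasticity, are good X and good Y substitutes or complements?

%ΔQ_x = (762 − 649)/[(649+762)/2] = 113/705.5 ≈ 0.1602.
%ΔP_y = (57.7 − 51.2)/[(51.2+57.7)/2] ≈ 0.1194.
E_xy = 0.1602/0.1194 ≈ 1.342.
E_xy > 0, so the goods are substitutes.

substitutes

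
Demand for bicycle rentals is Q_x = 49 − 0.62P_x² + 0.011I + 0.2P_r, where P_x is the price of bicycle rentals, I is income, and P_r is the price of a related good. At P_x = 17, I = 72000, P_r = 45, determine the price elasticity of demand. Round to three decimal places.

-0.534

Substituting, Q_x = 49 − 0.62(17)² + 0.011(72000) + 0.2(45) = 49 − 179.18 + 792 + 9 = 670.82.
∂Q_x/∂P_x = −2·0.62·P_x = -21.08, so E_p = -21.08·(17/670.82) ≈ -0.534.
|E_p| < 1: demand is inelastic.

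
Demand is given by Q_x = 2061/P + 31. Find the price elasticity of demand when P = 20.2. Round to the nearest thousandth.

At P = 20.2, Q_x = 133.0297.
dQ_x/dP = −2061/P² = −5.051.
Point elasticity E = (dQ_x/dP)·(P/Q_x) = -5.051 × 20.2/133.0297 ≈ -0.767.
|E| < 1, so demand is inelastic at this price.

-0.767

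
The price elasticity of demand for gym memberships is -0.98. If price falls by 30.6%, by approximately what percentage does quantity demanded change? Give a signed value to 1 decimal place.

30.0

%ΔQ ≈ E × %ΔP = (-0.98) × (-30.6%) ≈ 30.0%.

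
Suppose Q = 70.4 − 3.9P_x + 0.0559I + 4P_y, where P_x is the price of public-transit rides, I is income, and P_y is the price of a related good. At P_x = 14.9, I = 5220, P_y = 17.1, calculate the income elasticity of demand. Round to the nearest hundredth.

First evaluate Q: 70.4 − 3.9(14.9) + 0.0559(5220) + 4(17.1) = 70.4 − 58.11 + 291.798 + 68.4 = 372.488.
∂Q/∂I = +0.0559, so E_I = 0.0559·(5220/372.488) ≈ 0.78.
E_I ∈ (0,1): normal good (necessity).

0.78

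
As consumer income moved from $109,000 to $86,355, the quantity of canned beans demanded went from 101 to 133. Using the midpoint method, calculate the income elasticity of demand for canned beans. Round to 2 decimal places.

-1.18

%ΔQ = (133 − 101)/[(101+133)/2] = 32/117 ≈ 0.2735.
%ΔI = (86,355 − 109,000)/[(109,000+86,355)/2] = -22645/97677.5 ≈ -0.2318.
E_I = %ΔQ/%ΔI ≈ -1.18.
E_I < 0: inferior good.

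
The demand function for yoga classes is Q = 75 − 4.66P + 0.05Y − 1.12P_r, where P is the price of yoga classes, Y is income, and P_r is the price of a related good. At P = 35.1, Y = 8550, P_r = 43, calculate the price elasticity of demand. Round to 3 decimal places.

Substituting, Q = 75 − 4.66(35.1) + 0.05(8550) − 1.12(43) = 75 − 163.566 + 427.5 − 48.16 = 290.774.
∂Q/∂P = −4.66, so E_p = (−4.66)·(35.1/290.774) ≈ -0.563.
|E_p| < 1: demand is inelastic.

-0.563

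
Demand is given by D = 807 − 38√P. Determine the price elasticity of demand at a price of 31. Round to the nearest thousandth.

At P = 31, D = 595.425.
dD/dP = −38/(2√P) = −38/(2·5.5678).
Point elasticity E = (dD/dP)·(P/D) = -3.4125 × 31/595.425 ≈ -0.178.
|E| < 1, so demand is inelastic at this price.

-0.178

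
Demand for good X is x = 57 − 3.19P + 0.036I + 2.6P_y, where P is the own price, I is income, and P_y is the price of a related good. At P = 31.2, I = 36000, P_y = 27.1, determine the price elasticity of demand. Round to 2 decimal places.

First evaluate x: 57 − 3.19(31.2) + 0.036(36000) + 2.6(27.1) = 57 − 99.528 + 1296 + 70.46 = 1323.932.
∂x/∂P = −3.19, so E_p = (−3.19)·(31.2/1323.932) ≈ -0.08.
|E_p| < 1: demand is inelastic.

-0.08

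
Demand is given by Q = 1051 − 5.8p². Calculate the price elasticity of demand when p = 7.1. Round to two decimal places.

-0.77

At p = 7.1, Q = 758.622.
dQ/dp = −2·5.8·p = −82.36.
Point elasticity E = (dQ/dp)·(p/Q) = -82.36 × 7.1/758.622 ≈ -0.77.
|E| < 1, so demand is inelastic at this price.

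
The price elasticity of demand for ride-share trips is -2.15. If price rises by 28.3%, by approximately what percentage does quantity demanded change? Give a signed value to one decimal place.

%ΔQ ≈ E × %ΔP = (-2.15) × (28.3%) ≈ -60.8%.

-60.8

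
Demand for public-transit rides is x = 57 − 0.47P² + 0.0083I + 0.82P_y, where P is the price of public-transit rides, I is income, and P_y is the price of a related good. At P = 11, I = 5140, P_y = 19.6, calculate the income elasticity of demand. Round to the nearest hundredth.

0.72

x = 57 − 0.47(11)² + 0.0083(5140) + 0.82(19.6) = 57 − 56.87 + 42.662 + 16.072 = 58.864.
∂x/∂I = +0.0083, so E_I = 0.0083·(5140/58.864) ≈ 0.72.
E_I ∈ (0,1): normal good (necessity).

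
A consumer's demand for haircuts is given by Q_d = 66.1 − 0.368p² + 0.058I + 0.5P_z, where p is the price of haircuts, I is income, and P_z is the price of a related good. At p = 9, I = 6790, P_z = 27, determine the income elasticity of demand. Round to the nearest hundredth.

Q_d = 66.1 − 0.368(9)² + 0.058(6790) + 0.5(27) = 66.1 − 29.808 + 393.82 + 13.5 = 443.612.
∂Q_d/∂I = +0.058, so E_I = 0.058·(6790/443.612) ≈ 0.89.
E_I ∈ (0,1): normal good (necessity).

0.89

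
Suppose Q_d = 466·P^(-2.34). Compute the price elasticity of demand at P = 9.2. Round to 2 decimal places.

For a Cobb–Douglas (constant-elasticity) form Q_d = A·P^α·…, the elasticity with respect to P equals the exponent α at every point.
Here the exponent on P is -2.34, so the price elasticity of demand is -2.34.

-2.34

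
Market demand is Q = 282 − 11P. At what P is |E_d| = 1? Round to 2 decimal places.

12.82

For linear demand Q = a − bP, E = −bP/(a − bP). |E| = 1 ⇒ bP = a − bP ⇒ P = a/(2b).
P = 282/(2·11) ≈ 12.82.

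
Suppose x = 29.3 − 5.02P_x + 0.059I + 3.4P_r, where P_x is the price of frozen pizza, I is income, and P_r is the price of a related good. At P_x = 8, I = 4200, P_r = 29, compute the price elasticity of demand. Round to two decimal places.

-0.12

x = 29.3 − 5.02(8) + 0.059(4200) + 3.4(29) = 29.3 − 40.16 + 247.8 + 98.6 = 335.54.
∂x/∂P_x = −5.02, so E_p = (−5.02)·(8/335.54) ≈ -0.12.
|E_p| < 1: demand is inelastic.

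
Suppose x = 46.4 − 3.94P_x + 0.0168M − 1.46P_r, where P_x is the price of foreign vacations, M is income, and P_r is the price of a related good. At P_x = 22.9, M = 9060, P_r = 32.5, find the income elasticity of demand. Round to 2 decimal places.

At the given point, x = 46.4 − 3.94(22.9) + 0.0168(9060) − 1.46(32.5) = 46.4 − 90.226 + 152.208 − 47.45 = 60.932.
∂x/∂M = +0.0168, so E_I = 0.0168·(9060/60.932) ≈ 2.50.
E_I > 1: normal good (luxury).

2.50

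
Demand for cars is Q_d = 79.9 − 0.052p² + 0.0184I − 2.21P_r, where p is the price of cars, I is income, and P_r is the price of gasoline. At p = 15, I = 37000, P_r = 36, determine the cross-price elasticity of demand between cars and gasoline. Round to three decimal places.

-0.119

At the given point, Q_d = 79.9 − 0.052(15)² + 0.0184(37000) − 2.21(36) = 79.9 − 11.7 + 680.8 − 79.56 = 669.44.
∂Q_d/∂P_r = −2.21, so E_xy = -2.21·(36/669.44) ≈ -0.119.
E_xy < 0: the goods are complements.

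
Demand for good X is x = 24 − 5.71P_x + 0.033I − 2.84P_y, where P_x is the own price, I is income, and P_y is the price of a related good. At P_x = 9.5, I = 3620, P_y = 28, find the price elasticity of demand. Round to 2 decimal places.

Evaluating quantity at (P_x, I, P_y) gives x = 24 − 5.71(9.5) + 0.033(3620) − 2.84(28) = 24 − 54.245 + 119.46 − 79.52 = 9.695.
∂x/∂P_x = −5.71, so E_p = (−5.71)·(9.5/9.695) ≈ -5.60.
|E_p| > 1: demand is elastic.

-5.60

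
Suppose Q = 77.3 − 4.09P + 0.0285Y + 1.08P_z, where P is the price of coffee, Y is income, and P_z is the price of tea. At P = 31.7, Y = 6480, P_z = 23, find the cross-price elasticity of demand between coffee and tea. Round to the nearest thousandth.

0.158

Q = 77.3 − 4.09(31.7) + 0.0285(6480) + 1.08(23) = 77.3 − 129.653 + 184.68 + 24.84 = 157.167.
∂Q/∂P_z = +1.08, so E_xy = 1.08·(23/157.167) ≈ 0.158.
E_xy > 0: the goods are substitutes.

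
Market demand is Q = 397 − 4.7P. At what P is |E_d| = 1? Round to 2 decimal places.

For linear demand Q = a − bP, E = −bP/(a − bP). |E| = 1 ⇒ bP = a − bP ⇒ P = a/(2b).
P = 397/(2·4.7) ≈ 42.23.

42.23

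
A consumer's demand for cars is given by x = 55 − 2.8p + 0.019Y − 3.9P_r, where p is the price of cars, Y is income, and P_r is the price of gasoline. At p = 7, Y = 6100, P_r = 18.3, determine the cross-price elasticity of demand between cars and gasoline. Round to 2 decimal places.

-0.89

First evaluate x: 55 − 2.8(7) + 0.019(6100) − 3.9(18.3) = 55 − 19.6 + 115.9 − 71.37 = 79.93.
∂x/∂P_r = −3.9, so E_xy = -3.9·(18.3/79.93) ≈ -0.89.
E_xy < 0: the goods are complements.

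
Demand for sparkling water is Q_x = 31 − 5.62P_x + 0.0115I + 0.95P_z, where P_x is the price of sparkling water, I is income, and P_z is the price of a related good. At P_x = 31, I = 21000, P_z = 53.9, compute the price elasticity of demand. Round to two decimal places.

-1.17

At the given point, Q_x = 31 − 5.62(31) + 0.0115(21000) + 0.95(53.9) = 31 − 174.22 + 241.5 + 51.205 = 149.485.
∂Q_x/∂P_x = −5.62, so E_p = (−5.62)·(31/149.485) ≈ -1.17.
|E_p| > 1: demand is elastic.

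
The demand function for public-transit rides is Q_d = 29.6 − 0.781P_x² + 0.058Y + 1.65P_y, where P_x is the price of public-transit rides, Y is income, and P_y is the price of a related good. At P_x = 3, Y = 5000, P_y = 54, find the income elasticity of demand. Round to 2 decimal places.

Q_d = 29.6 − 0.781(3)² + 0.058(5000) + 1.65(54) = 29.6 − 7.029 + 290 + 89.1 = 401.671.
∂Q_d/∂Y = +0.058, so E_I = 0.058·(5000/401.671) ≈ 0.72.
E_I ∈ (0,1): normal good (necessity).

0.72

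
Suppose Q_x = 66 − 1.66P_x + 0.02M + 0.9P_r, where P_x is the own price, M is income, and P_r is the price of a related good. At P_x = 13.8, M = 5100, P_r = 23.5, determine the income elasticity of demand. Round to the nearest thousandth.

0.614

At the given point, Q_x = 66 − 1.66(13.8) + 0.02(5100) + 0.9(23.5) = 66 − 22.908 + 102 + 21.15 = 166.242.
∂Q_x/∂M = +0.02, so E_I = 0.02·(5100/166.242) ≈ 0.614.
E_I ∈ (0,1): normal good (necessity).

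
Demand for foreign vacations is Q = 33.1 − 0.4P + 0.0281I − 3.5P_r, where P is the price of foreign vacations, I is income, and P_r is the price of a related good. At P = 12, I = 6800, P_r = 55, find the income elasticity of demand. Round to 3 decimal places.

Substituting, Q = 33.1 − 0.4(12) + 0.0281(6800) − 3.5(55) = 33.1 − 4.8 + 191.08 − 192.5 = 26.88.
∂Q/∂I = +0.0281, so E_I = 0.0281·(6800/26.88) ≈ 7.109.
E_I > 1: normal good (luxury).

7.109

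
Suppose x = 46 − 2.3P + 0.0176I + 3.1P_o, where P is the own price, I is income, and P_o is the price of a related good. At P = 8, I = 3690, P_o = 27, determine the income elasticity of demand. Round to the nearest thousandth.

x = 46 − 2.3(8) + 0.0176(3690) + 3.1(27) = 46 − 18.4 + 64.944 + 83.7 = 176.244.
∂x/∂I = +0.0176, so E_I = 0.0176·(3690/176.244) ≈ 0.368.
E_I ∈ (0,1): normal good (necessity).

0.368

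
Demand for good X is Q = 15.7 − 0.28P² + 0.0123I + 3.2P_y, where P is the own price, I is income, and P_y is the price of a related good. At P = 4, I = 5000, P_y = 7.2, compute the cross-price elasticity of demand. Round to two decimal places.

0.24

Substituting, Q = 15.7 − 0.28(4)² + 0.0123(5000) + 3.2(7.2) = 15.7 − 4.48 + 61.5 + 23.04 = 95.76.
∂Q/∂P_y = +3.2, so E_xy = 3.2·(7.2/95.76) ≈ 0.24.
E_xy > 0: the goods are substitutes.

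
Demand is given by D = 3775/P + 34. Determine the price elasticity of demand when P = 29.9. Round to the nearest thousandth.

At P = 29.9, D = 160.2542.
dD/dP = −3775/P² = −4.2225.
Point elasticity E = (dD/dP)·(P/D) = -4.2225 × 29.9/160.2542 ≈ -0.788.
|E| < 1, so demand is inelastic at this price.

-0.788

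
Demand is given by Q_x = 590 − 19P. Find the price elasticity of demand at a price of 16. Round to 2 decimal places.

At P = 16, Q_x = 286.
dQ_x/dP = −19.
Point elasticity E = (dQ_x/dP)·(P/Q_x) = -19 × 16/286 ≈ -1.06.
|E| > 1, so demand is elastic at this price.

-1.06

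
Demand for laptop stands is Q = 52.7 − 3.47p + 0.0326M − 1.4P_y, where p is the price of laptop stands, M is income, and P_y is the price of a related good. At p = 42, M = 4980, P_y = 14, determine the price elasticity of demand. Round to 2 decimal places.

-2.93

Q = 52.7 − 3.47(42) + 0.0326(4980) − 1.4(14) = 52.7 − 145.74 + 162.348 − 19.6 = 49.708.
∂Q/∂p = −3.47, so E_p = (−3.47)·(42/49.708) ≈ -2.93.
|E_p| > 1: demand is elastic.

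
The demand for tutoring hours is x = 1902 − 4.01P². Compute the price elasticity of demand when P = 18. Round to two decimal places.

-4.31

At P = 18, x = 602.76.
dx/dP = −2·4.01·P = −144.36.
Point elasticity E = (dx/dP)·(P/x) = -144.36 × 18/602.76 ≈ -4.31.
|E| > 1, so demand is elastic at this price.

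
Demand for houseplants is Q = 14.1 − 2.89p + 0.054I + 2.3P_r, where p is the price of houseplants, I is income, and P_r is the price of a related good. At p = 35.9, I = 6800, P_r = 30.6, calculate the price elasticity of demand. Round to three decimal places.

Q = 14.1 − 2.89(35.9) + 0.054(6800) + 2.3(30.6) = 14.1 − 103.751 + 367.2 + 70.38 = 347.929.
∂Q/∂p = −2.89, so E_p = (−2.89)·(35.9/347.929) ≈ -0.298.
|E_p| < 1: demand is inelastic.

-0.298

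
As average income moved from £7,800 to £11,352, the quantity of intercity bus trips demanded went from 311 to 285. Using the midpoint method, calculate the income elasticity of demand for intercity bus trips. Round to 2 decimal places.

%ΔQ = (285 − 311)/[(311+285)/2] = -26/298 ≈ -0.0872.
%ΔM = (11,352 − 7,800)/[(7,800+11,352)/2] = 3552/9576 ≈ 0.3709.
E_I = %ΔQ/%ΔM ≈ -0.24.
E_I < 0: inferior good.

-0.24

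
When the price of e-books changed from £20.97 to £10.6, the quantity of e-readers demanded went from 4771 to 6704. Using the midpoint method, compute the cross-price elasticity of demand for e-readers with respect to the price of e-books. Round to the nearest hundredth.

%ΔQ_x = (6704 − 4771)/[(4771+6704)/2] = 1933/5737.5 ≈ 0.3369.
%ΔP_y = (10.6 − 20.97)/[(20.97+10.6)/2] ≈ -0.6570.
E_xy = 0.3369/-0.6570 ≈ -0.51.
E_xy < 0, so e-readers and e-books are complements.

-0.51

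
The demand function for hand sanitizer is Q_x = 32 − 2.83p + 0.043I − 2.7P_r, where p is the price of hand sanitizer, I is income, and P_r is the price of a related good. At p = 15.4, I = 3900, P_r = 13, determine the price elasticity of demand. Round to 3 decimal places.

Q_x = 32 − 2.83(15.4) + 0.043(3900) − 2.7(13) = 32 − 43.582 + 167.7 − 35.1 = 121.018.
∂Q_x/∂p = −2.83, so E_p = (−2.83)·(15.4/121.018) ≈ -0.360.
|E_p| < 1: demand is inelastic.

-0.360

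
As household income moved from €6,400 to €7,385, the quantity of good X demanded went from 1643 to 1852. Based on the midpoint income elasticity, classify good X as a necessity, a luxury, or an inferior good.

%ΔQ = (1852 − 1643)/[(1643+1852)/2] = 209/1747.5 ≈ 0.1196.
%ΔY = (7,385 − 6,400)/[(6,400+7,385)/2] = 985/6892.5 ≈ 0.1429.
E_I = %ΔQ/%ΔY ≈ 0.837.
E_I ∈ (0,1): normal good (necessity).

necessity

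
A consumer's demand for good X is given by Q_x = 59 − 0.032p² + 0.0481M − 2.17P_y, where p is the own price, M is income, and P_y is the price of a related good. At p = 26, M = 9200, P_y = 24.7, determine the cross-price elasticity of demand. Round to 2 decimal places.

At the given point, Q_x = 59 − 0.032(26)² + 0.0481(9200) − 2.17(24.7) = 59 − 21.632 + 442.52 − 53.599 = 426.289.
∂Q_x/∂P_y = −2.17, so E_xy = -2.17·(24.7/426.289) ≈ -0.13.
E_xy < 0: the goods are complements.

-0.13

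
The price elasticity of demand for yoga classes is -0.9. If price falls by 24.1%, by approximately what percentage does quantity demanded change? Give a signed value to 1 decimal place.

21.7

%ΔQ ≈ E × %ΔP = (-0.9) × (-24.1%) ≈ 21.7%.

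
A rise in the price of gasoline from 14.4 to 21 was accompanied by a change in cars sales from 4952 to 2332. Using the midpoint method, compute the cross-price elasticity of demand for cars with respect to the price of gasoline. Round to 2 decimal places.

%ΔQ_x = (2332 − 4952)/[(4952+2332)/2] = -2620/3642 ≈ -0.7194.
%ΔP_y = (21 − 14.4)/[(14.4+21)/2] ≈ 0.3729.
E_xy = -0.7194/0.3729 ≈ -1.93.
E_xy < 0, so cars and gasoline are complements.

-1.93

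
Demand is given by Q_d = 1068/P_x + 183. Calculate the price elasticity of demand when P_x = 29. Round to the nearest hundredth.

At P_x = 29, Q_d = 219.8276.
dQ_d/dP_x = −1068/P_x² = −1.2699.
Point elasticity E = (dQ_d/dP_x)·(P_x/Q_d) = -1.2699 × 29/219.8276 ≈ -0.17.
|E| < 1, so demand is inelastic at this price.

-0.17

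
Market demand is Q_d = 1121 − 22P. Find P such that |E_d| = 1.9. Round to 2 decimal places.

33.38

Set −bP/(a − bP) = −1.9 ⇒ bP = 1.9(a − bP) ⇒ bP(1+1.9) = 1.9·a.
P = 1.9·1121/(22·2.9) ≈ 33.38.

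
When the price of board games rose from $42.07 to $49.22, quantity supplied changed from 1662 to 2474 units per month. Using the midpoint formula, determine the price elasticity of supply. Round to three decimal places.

2.507

%ΔQ = (2474 − 1662)/[(1662 + 2474)/2] = 812/2068 ≈ 0.3926.
%ΔP = (49.22 − 42.07)/[(42.07 + 49.22)/2] = 7.15/45.645 ≈ 0.1566.
Arc elasticity E = %ΔQ/%ΔP ≈ 0.3926/0.1566 ≈ 2.507.
|E| > 1: supply is elastic over this range.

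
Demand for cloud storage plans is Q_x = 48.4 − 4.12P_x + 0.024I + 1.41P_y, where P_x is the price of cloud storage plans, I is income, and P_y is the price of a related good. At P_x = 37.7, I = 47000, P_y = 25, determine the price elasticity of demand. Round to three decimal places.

-0.147

Substituting, Q_x = 48.4 − 4.12(37.7) + 0.024(47000) + 1.41(25) = 48.4 − 155.324 + 1128 + 35.25 = 1056.326.
∂Q_x/∂P_x = −4.12, so E_p = (−4.12)·(37.7/1056.326) ≈ -0.147.
|E_p| < 1: demand is inelastic.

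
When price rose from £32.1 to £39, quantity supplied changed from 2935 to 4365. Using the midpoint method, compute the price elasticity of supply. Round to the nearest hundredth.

%Δq = (4365 − 2935)/[(2935 + 4365)/2] = 1430/3650 ≈ 0.3918.
%ΔP = (39 − 32.1)/[(32.1 + 39)/2] = 6.9/35.55 ≈ 0.1941.
Arc elasticity E = %Δq/%ΔP ≈ 0.3918/0.1941 ≈ 2.02.
|E| > 1: supply is elastic over this range.

2.02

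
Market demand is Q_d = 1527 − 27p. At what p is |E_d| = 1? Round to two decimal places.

28.28

For linear demand Q_d = a − bp, E = −bp/(a − bp). |E| = 1 ⇒ bp = a − bp ⇒ p = a/(2b).
p = 1527/(2·27) ≈ 28.28.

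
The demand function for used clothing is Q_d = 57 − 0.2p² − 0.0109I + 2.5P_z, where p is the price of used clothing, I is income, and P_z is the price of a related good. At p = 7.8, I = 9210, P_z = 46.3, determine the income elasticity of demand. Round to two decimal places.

-1.67

Q_d = 57 − 0.2(7.8)² − 0.0109(9210) + 2.5(46.3) = 57 − 12.168 − 100.389 + 115.75 = 60.193.
∂Q_d/∂I = −0.0109, so E_I = -0.0109·(9210/60.193) ≈ -1.67.
E_I < 0: inferior good.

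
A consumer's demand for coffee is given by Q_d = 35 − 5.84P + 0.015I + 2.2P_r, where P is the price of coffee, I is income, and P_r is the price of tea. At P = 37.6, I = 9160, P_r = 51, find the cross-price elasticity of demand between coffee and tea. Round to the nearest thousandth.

1.726

At the given point, Q_d = 35 − 5.84(37.6) + 0.015(9160) + 2.2(51) = 35 − 219.584 + 137.4 + 112.2 = 65.016.
∂Q_d/∂P_r = +2.2, so E_xy = 2.2·(51/65.016) ≈ 1.726.
E_xy > 0: the goods are substitutes.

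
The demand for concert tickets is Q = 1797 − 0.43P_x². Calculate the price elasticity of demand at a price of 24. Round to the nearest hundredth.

-0.32

At P_x = 24, Q = 1549.32.
dQ/dP_x = −2·0.43·P_x = −20.64.
Point elasticity E = (dQ/dP_x)·(P_x/Q) = -20.64 × 24/1549.32 ≈ -0.32.
|E| < 1, so demand is inelastic at this price.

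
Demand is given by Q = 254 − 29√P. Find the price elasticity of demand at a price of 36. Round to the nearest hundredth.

At P = 36, Q = 80.
dQ/dP = −29/(2√P) = −29/(2·6).
Point elasticity E = (dQ/dP)·(P/Q) = -2.4167 × 36/80 ≈ -1.09.
|E| > 1, so demand is elastic at this price.

-1.09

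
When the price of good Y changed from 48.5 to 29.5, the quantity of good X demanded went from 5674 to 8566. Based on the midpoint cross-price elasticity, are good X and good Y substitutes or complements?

%ΔQ_x = (8566 − 5674)/[(5674+8566)/2] = 2892/7120 ≈ 0.4062.
%ΔP_y = (29.5 − 48.5)/[(48.5+29.5)/2] ≈ -0.4872.
E_xy = 0.4062/-0.4872 ≈ -0.834.
E_xy < 0, so the goods are complements.

complements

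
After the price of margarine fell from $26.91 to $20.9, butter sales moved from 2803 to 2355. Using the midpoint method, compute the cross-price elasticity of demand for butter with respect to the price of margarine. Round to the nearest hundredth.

%ΔQ_x = (2355 − 2803)/[(2803+2355)/2] = -448/2579 ≈ -0.1737.
%ΔP_y = (20.9 − 26.91)/[(26.91+20.9)/2] ≈ -0.2514.
E_xy = -0.1737/-0.2514 ≈ 0.69.
E_xy > 0, so butter and margarine are substitutes.

0.69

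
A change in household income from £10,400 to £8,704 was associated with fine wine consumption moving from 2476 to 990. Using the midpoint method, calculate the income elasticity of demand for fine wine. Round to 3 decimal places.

4.829

%ΔQ = (990 − 2476)/[(2476+990)/2] = -1486/1733 ≈ -0.8575.
%ΔM = (8,704 − 10,400)/[(10,400+8,704)/2] = -1696/9552 ≈ -0.1776.
E_I = %ΔQ/%ΔM ≈ 4.829.
E_I > 1: normal good (luxury).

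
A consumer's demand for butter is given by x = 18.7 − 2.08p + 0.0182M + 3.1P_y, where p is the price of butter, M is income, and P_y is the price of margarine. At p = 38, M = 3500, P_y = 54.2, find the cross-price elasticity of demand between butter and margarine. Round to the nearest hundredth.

0.98

First evaluate x: 18.7 − 2.08(38) + 0.0182(3500) + 3.1(54.2) = 18.7 − 79.04 + 63.7 + 168.02 = 171.38.
∂x/∂P_y = +3.1, so E_xy = 3.1·(54.2/171.38) ≈ 0.98.
E_xy > 0: the goods are substitutes.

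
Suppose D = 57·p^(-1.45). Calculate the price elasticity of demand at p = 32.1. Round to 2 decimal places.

-1.45

For a Cobb–Douglas (constant-elasticity) form D = A·p^α·…, the elasticity with respect to p equals the exponent α at every point.
Here the exponent on p is -1.45, so the price elasticity of demand is -1.45.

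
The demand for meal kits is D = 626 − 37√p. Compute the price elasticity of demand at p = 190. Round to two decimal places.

At p = 190, D = 115.9902.
dD/dp = −37/(2√p) = −37/(2·13.784).
Point elasticity E = (dD/dp)·(p/D) = -1.3421 × 190/115.9902 ≈ -2.20.
|E| > 1, so demand is elastic at this price.

-2.20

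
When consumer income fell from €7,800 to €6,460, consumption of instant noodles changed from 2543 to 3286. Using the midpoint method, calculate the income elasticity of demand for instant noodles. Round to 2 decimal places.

-1.36

%ΔQ = (3286 − 2543)/[(2543+3286)/2] = 743/2914.5 ≈ 0.2549.
%ΔY = (6,460 − 7,800)/[(7,800+6,460)/2] = -1340/7130 ≈ -0.1879.
E_I = %ΔQ/%ΔY ≈ -1.36.
E_I < 0: inferior good.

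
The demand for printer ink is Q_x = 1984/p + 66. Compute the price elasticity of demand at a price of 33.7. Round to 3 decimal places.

-0.471

At p = 33.7, Q_x = 124.8724.
dQ_x/dp = −1984/p² = −1.747.
Point elasticity E = (dQ_x/dp)·(p/Q_x) = -1.747 × 33.7/124.8724 ≈ -0.471.
|E| < 1, so demand is inelastic at this price.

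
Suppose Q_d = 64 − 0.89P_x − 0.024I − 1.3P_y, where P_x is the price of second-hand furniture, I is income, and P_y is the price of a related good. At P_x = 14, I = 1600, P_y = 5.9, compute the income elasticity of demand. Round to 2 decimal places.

-7.02

Evaluating quantity at (P_x, I, P_y) gives Q_d = 64 − 0.89(14) − 0.024(1600) − 1.3(5.9) = 64 − 12.46 − 38.4 − 7.67 = 5.47.
∂Q_d/∂I = −0.024, so E_I = -0.024·(1600/5.47) ≈ -7.02.
E_I < 0: inferior good.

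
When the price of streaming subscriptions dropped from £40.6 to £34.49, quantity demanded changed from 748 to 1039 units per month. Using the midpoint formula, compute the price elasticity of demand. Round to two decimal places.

-2.00

%Δq = (1039 − 748)/[(748 + 1039)/2] = 291/893.5 ≈ 0.3257.
%Δp = (34.49 − 40.6)/[(40.6 + 34.49)/2] = -6.11/37.545 ≈ -0.1627.
Arc elasticity E = %Δq/%Δp ≈ 0.3257/-0.1627 ≈ -2.00.
|E| > 1: demand is elastic over this range.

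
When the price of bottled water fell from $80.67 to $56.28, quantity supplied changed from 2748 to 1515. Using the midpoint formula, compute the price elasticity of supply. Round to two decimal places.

%Δq = (1515 − 2748)/[(2748 + 1515)/2] = -1233/2131.5 ≈ -0.5785.
%ΔP = (56.28 − 80.67)/[(80.67 + 56.28)/2] = -24.39/68.475 ≈ -0.3562.
Arc elasticity E = %Δq/%ΔP ≈ -0.5785/-0.3562 ≈ 1.62.
|E| > 1: supply is elastic over this range.

1.62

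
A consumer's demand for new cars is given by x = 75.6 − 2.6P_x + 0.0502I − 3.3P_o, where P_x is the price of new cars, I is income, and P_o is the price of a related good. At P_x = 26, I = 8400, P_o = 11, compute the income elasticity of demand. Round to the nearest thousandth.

1.072

Evaluating quantity at (P_x, I, P_o) gives x = 75.6 − 2.6(26) + 0.0502(8400) − 3.3(11) = 75.6 − 67.6 + 421.68 − 36.3 = 393.38.
∂x/∂I = +0.0502, so E_I = 0.0502·(8400/393.38) ≈ 1.072.
E_I > 1: normal good (luxury).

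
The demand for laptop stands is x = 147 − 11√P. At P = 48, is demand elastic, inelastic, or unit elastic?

inelastic

At P = 48, x = 70.7898.
dx/dP = −11/(2√P) = −11/(2·6.9282).
Point elasticity E = (dx/dP)·(P/x) = -0.7939 × 48/70.7898 ≈ -0.538.
|E| ≈ 0.538 < 1, so demand is inelastic.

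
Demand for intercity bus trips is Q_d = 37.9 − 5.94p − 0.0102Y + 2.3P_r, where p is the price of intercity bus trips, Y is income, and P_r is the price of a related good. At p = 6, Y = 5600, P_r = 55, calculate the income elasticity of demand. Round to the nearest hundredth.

Substituting, Q_d = 37.9 − 5.94(6) − 0.0102(5600) + 2.3(55) = 37.9 − 35.64 − 57.12 + 126.5 = 71.64.
∂Q_d/∂Y = −0.0102, so E_I = -0.0102·(5600/71.64) ≈ -0.80.
E_I < 0: inferior good.

-0.80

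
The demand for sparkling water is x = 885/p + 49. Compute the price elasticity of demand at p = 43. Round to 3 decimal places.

-0.296

At p = 43, x = 69.5814.
dx/dp = −885/p² = −0.4786.
Point elasticity E = (dx/dp)·(p/x) = -0.4786 × 43/69.5814 ≈ -0.296.
|E| < 1, so demand is inelastic at this price.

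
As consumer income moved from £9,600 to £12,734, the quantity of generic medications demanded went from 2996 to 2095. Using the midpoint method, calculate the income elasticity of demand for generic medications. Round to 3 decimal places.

-1.261

%ΔQ = (2095 − 2996)/[(2996+2095)/2] = -901/2545.5 ≈ -0.3540.
%ΔM = (12,734 − 9,600)/[(9,600+12,734)/2] = 3134/11167 ≈ 0.2806.
E_I = %ΔQ/%ΔM ≈ -1.261.
E_I < 0: inferior good.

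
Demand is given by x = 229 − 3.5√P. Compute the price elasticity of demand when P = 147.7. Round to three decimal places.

At P = 147.7, x = 186.4638.
dx/dP = −3.5/(2√P) = −3.5/(2·12.1532).
Point elasticity E = (dx/dP)·(P/x) = -0.144 × 147.7/186.4638 ≈ -0.114.
|E| < 1, so demand is inelastic at this price.

-0.114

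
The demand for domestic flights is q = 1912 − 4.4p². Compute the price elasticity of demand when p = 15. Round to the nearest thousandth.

-2.148

At p = 15, q = 922.
dq/dp = −2·4.4·p = −132.
Point elasticity E = (dq/dp)·(p/q) = -132 × 15/922 ≈ -2.148.
|E| > 1, so demand is elastic at this price.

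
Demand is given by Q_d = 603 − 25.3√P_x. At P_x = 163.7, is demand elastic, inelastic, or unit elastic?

At P_x = 163.7, Q_d = 279.2984.
dQ_d/dP_x = −25.3/(2√P_x) = −25.3/(2·12.7945).
Point elasticity E = (dQ_d/dP_x)·(P_x/Q_d) = -0.9887 × 163.7/279.2984 ≈ -0.579.
|E| ≈ 0.579 < 1, so demand is inelastic.

inelastic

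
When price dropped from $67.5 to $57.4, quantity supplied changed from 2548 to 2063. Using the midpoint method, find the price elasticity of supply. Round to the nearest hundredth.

%ΔQ = (2063 − 2548)/[(2548 + 2063)/2] = -485/2305.5 ≈ -0.2104.
%ΔP = (57.4 − 67.5)/[(67.5 + 57.4)/2] = -10.1/62.45 ≈ -0.1617.
Arc elasticity E = %ΔQ/%ΔP ≈ -0.2104/-0.1617 ≈ 1.30.
|E| > 1: supply is elastic over this range.

1.30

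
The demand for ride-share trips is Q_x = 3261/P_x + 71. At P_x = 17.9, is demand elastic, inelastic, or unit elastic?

At P_x = 17.9, Q_x = 253.1788.
dQ_x/dP_x = −3261/P_x² = −10.1776.
Point elasticity E = (dQ_x/dP_x)·(P_x/Q_x) = -10.1776 × 17.9/253.1788 ≈ -0.720.
|E| ≈ 0.720 < 1, so demand is inelastic.

inelastic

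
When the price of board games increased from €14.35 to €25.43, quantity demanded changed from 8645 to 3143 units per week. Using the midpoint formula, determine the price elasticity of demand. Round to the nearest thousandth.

%ΔQ = (3143 − 8645)/[(8645 + 3143)/2] = -5502/5894 ≈ -0.9335.
%ΔP = (25.43 − 14.35)/[(14.35 + 25.43)/2] = 11.08/19.89 ≈ 0.5571.
Arc elasticity E = %ΔQ/%ΔP ≈ -0.9335/0.5571 ≈ -1.676.
|E| > 1: demand is elastic over this range.

-1.676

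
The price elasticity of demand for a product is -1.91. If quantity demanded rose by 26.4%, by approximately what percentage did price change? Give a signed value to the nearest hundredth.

%ΔQ ≈ E × %ΔP ⇒ %ΔP = %ΔQ / E = (26.4%)/(-1.91) ≈ -13.82%.

-13.82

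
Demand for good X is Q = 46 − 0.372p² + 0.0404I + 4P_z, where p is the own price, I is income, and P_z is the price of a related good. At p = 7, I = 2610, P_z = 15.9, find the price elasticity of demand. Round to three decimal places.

-0.185

Substituting, Q = 46 − 0.372(7)² + 0.0404(2610) + 4(15.9) = 46 − 18.228 + 105.444 + 63.6 = 196.816.
∂Q/∂p = −2·0.372·p = -5.208, so E_p = -5.208·(7/196.816) ≈ -0.185.
|E_p| < 1: demand is inelastic.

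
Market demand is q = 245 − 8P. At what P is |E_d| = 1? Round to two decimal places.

For linear demand q = a − bP, E = −bP/(a − bP). |E| = 1 ⇒ bP = a − bP ⇒ P = a/(2b).
P = 245/(2·8) ≈ 15.31.

15.31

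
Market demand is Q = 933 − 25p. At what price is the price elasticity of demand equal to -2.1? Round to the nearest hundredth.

25.28

Set −bp/(a − bp) = −2.1 ⇒ bp = 2.1(a − bp) ⇒ bp(1+2.1) = 2.1·a.
p = 2.1·933/(25·3.1) ≈ 25.28.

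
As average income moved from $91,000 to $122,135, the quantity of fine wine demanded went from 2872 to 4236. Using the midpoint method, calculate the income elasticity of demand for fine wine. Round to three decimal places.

1.314

%ΔQ = (4236 − 2872)/[(2872+4236)/2] = 1364/3554 ≈ 0.3838.
%ΔM = (122,135 − 91,000)/[(91,000+122,135)/2] = 31135/106567.5 ≈ 0.2922.
E_I = %ΔQ/%ΔM ≈ 1.314.
E_I > 1: normal good (luxury).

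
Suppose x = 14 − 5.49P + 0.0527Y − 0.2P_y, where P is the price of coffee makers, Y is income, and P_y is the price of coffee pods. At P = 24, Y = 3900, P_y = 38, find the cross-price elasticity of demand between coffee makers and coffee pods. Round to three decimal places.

x = 14 − 5.49(24) + 0.0527(3900) − 0.2(38) = 14 − 131.76 + 205.53 − 7.6 = 80.17.
∂x/∂P_y = −0.2, so E_xy = -0.2·(38/80.17) ≈ -0.095.
E_xy < 0: the goods are complements.

-0.095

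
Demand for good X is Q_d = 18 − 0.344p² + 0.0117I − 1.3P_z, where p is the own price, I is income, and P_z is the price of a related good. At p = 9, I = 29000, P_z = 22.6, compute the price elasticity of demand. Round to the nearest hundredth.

-0.19

At the given point, Q_d = 18 − 0.344(9)² + 0.0117(29000) − 1.3(22.6) = 18 − 27.864 + 339.3 − 29.38 = 300.056.
∂Q_d/∂p = −2·0.344·p = -6.192, so E_p = -6.192·(9/300.056) ≈ -0.19.
|E_p| < 1: demand is inelastic.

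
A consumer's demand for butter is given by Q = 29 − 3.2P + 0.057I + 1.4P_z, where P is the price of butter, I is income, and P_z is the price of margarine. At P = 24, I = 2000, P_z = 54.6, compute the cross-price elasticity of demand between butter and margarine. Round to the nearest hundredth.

0.54

At the given point, Q = 29 − 3.2(24) + 0.057(2000) + 1.4(54.6) = 29 − 76.8 + 114 + 76.44 = 142.64.
∂Q/∂P_z = +1.4, so E_xy = 1.4·(54.6/142.64) ≈ 0.54.
E_xy > 0: the goods are substitutes.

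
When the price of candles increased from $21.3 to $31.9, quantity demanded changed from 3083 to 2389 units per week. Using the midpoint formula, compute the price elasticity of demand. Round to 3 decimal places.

%Δq = (2389 − 3083)/[(3083 + 2389)/2] = -694/2736 ≈ -0.2537.
%Δp = (31.9 − 21.3)/[(21.3 + 31.9)/2] = 10.6/26.6 ≈ 0.3985.
Arc elasticity E = %Δq/%Δp ≈ -0.2537/0.3985 ≈ -0.637.
|E| < 1: demand is inelastic over this range.

-0.637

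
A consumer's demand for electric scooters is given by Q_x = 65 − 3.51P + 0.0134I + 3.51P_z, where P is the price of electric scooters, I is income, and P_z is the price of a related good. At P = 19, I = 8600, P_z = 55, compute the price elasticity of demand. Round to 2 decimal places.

-0.22

At the given point, Q_x = 65 − 3.51(19) + 0.0134(8600) + 3.51(55) = 65 − 66.69 + 115.24 + 193.05 = 306.6.
∂Q_x/∂P = −3.51, so E_p = (−3.51)·(19/306.6) ≈ -0.22.
|E_p| < 1: demand is inelastic.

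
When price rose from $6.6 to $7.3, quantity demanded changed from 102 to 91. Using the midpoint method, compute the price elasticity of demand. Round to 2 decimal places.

-1.13

%ΔQ = (91 − 102)/[(102 + 91)/2] = -11/96.5 ≈ -0.1140.
%ΔP = (7.3 − 6.6)/[(6.6 + 7.3)/2] = 0.7/6.95 ≈ 0.1007.
Arc elasticity E = %ΔQ/%ΔP ≈ -0.1140/0.1007 ≈ -1.13.
|E| > 1: demand is elastic over this range.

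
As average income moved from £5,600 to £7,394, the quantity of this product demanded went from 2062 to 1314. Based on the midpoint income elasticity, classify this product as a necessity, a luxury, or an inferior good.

%ΔQ = (1314 − 2062)/[(2062+1314)/2] = -748/1688 ≈ -0.4431.
%ΔY = (7,394 − 5,600)/[(5,600+7,394)/2] = 1794/6497 ≈ 0.2761.
E_I = %ΔQ/%ΔY ≈ -1.605.
E_I < 0: inferior good.

inferior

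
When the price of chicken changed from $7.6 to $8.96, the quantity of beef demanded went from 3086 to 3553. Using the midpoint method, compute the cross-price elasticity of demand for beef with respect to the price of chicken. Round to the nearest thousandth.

0.857

%ΔQ_x = (3553 − 3086)/[(3086+3553)/2] = 467/3319.5 ≈ 0.1407.
%ΔP_y = (8.96 − 7.6)/[(7.6+8.96)/2] ≈ 0.1643.
E_xy = 0.1407/0.1643 ≈ 0.857.
E_xy > 0, so beef and chicken are substitutes.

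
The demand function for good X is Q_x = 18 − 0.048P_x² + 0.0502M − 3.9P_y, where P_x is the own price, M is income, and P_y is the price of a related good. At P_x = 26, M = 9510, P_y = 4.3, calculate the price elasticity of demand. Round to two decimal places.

Substituting, Q_x = 18 − 0.048(26)² + 0.0502(9510) − 3.9(4.3) = 18 − 32.448 + 477.402 − 16.77 = 446.184.
∂Q_x/∂P_x = −2·0.048·P_x = -2.496, so E_p = -2.496·(26/446.184) ≈ -0.15.
|E_p| < 1: demand is inelastic.

-0.15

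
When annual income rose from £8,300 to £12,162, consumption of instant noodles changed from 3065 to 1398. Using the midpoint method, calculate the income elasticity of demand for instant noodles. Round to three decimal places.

%ΔQ = (1398 − 3065)/[(3065+1398)/2] = -1667/2231.5 ≈ -0.7470.
%ΔI = (12,162 − 8,300)/[(8,300+12,162)/2] = 3862/10231 ≈ 0.3775.
E_I = %ΔQ/%ΔI ≈ -1.979.
E_I < 0: inferior good.

-1.979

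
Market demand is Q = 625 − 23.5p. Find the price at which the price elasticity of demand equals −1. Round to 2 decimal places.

13.30

For linear demand Q = a − bp, E = −bp/(a − bp). |E| = 1 ⇒ bp = a − bp ⇒ p = a/(2b).
p = 625/(2·23.5) ≈ 13.30.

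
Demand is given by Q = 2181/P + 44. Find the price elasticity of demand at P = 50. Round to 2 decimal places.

-0.50

At P = 50, Q = 87.62.
dQ/dP = −2181/P² = −0.8724.
Point elasticity E = (dQ/dP)·(P/Q) = -0.8724 × 50/87.62 ≈ -0.50.
|E| < 1, so demand is inelastic at this price.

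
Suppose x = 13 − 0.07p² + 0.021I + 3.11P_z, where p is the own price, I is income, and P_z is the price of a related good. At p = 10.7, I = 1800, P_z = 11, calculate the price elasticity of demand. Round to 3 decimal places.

-0.208

Evaluating quantity at (p, I, P_z) gives x = 13 − 0.07(10.7)² + 0.021(1800) + 3.11(11) = 13 − 8.0143 + 37.8 + 34.21 = 76.9957.
∂x/∂p = −2·0.07·p = -1.498, so E_p = -1.498·(10.7/76.9957) ≈ -0.208.
|E_p| < 1: demand is inelastic.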